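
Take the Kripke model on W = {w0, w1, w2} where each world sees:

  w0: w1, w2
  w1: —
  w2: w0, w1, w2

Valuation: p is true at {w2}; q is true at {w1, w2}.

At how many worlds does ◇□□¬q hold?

w0: successors {w1, w2}; □□¬q there: w1:T, w2:F. ✓
w1: no successors, so ◇□□¬q fails. ✗
w2: successors {w0, w1, w2}; □□¬q there: w0:F, w1:T, w2:F. ✓
Satisfying worlds: {w0, w2}.

2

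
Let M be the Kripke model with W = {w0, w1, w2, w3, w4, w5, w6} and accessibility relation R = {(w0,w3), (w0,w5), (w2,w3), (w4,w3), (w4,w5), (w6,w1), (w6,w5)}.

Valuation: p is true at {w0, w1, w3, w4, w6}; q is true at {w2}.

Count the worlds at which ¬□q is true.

4

w0: □q is F. ✓
w1: □q is T. ✗
w2: □q is F. ✓
w3: □q is T. ✗
w4: □q is F. ✓
w5: □q is T. ✗
w6: □q is F. ✓
Satisfying worlds: {w0, w2, w4, w6}.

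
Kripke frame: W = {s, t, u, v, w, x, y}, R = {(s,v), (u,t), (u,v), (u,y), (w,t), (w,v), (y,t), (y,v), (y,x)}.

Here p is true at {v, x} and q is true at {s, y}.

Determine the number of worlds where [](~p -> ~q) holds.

s: successors {v}; ~p -> ~q there: v:T. ✓
t: no successors, so [](~p -> ~q) holds vacuously. ✓
u: successors {t, v, y}; ~p -> ~q there: t:T, v:T, y:F. ✗
v: no successors, so [](~p -> ~q) holds vacuously. ✓
w: successors {t, v}; ~p -> ~q there: t:T, v:T. ✓
x: no successors, so [](~p -> ~q) holds vacuously. ✓
y: successors {t, v, x}; ~p -> ~q there: t:T, v:T, x:T. ✓
Satisfying worlds: {s, t, v, w, x, y}.

6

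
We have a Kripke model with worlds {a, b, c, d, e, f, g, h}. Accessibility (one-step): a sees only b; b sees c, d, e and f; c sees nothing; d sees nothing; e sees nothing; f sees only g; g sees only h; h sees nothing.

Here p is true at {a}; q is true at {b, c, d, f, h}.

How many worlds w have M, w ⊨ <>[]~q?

2

a: successors {b}; []~q there: b:F. ✗
b: successors {c, d, e, f}; []~q there: c:T, d:T, e:T, f:T. ✓
c: no successors, so <>[]~q fails. ✗
d: no successors, so <>[]~q fails. ✗
e: no successors, so <>[]~q fails. ✗
f: successors {g}; []~q there: g:F. ✗
g: successors {h}; []~q there: h:T. ✓
h: no successors, so <>[]~q fails. ✗
Satisfying worlds: {b, g}.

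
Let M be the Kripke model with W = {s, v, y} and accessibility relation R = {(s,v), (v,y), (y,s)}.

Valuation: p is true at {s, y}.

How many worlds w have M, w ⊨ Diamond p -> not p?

s: Diamond p is F, not p is F. ✓
v: Diamond p is T, not p is T. ✓
y: Diamond p is T, not p is F. ✗
Satisfying worlds: {s, v}.

2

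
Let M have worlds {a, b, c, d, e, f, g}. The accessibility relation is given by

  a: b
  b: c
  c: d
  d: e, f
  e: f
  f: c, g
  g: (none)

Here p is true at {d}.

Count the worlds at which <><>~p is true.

4

a: successors {b}; <>~p there: b:T. ✓
b: successors {c}; <>~p there: c:F. ✗
c: successors {d}; <>~p there: d:T. ✓
d: successors {e, f}; <>~p there: e:T, f:T. ✓
e: successors {f}; <>~p there: f:T. ✓
f: successors {c, g}; <>~p there: c:F, g:F. ✗
g: no successors, so <><>~p fails. ✗
Satisfying worlds: {a, c, d, e}.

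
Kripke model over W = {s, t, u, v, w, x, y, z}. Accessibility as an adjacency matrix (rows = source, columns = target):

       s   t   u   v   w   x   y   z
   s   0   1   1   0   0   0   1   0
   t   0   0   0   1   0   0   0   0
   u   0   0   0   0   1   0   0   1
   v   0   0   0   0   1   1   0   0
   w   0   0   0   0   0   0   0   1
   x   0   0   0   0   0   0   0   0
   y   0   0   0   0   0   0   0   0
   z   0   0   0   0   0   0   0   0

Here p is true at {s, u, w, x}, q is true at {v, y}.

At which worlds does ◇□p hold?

s: successors {t, u, y}; □p there: t:F, u:F, y:T. ✓
t: successors {v}; □p there: v:T. ✓
u: successors {w, z}; □p there: w:F, z:T. ✓
v: successors {w, x}; □p there: w:F, x:T. ✓
w: successors {z}; □p there: z:T. ✓
x: no successors, so ◇□p fails. ✗
y: no successors, so ◇□p fails. ✗
z: no successors, so ◇□p fails. ✗

{s, t, u, v, w}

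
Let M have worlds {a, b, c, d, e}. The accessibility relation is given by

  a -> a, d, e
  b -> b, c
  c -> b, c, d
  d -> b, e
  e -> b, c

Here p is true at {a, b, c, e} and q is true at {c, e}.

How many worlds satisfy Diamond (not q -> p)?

a: successors {a, d, e}; not q -> p there: a:T, d:F, e:T. ✓
b: successors {b, c}; not q -> p there: b:T, c:T. ✓
c: successors {b, c, d}; not q -> p there: b:T, c:T, d:F. ✓
d: successors {b, e}; not q -> p there: b:T, e:T. ✓
e: successors {b, c}; not q -> p there: b:T, c:T. ✓
Satisfying worlds: {a, b, c, d, e}.

5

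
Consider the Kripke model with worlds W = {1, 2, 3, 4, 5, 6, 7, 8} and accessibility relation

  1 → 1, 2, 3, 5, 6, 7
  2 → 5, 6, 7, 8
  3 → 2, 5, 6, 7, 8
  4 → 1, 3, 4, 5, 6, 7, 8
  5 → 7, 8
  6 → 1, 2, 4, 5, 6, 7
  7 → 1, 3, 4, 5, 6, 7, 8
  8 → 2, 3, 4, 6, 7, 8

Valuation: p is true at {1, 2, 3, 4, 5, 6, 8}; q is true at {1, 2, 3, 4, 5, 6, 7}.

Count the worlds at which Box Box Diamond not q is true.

0

1: successors {1, 2, 3, 5, 6, 7}; Box Diamond not q there: 1:F, 2:F, 3:F, 5:T, 6:F, 7:F. ✗
2: successors {5, 6, 7, 8}; Box Diamond not q there: 5:T, 6:F, 7:F, 8:F. ✗
3: successors {2, 5, 6, 7, 8}; Box Diamond not q there: 2:F, 5:T, 6:F, 7:F, 8:F. ✗
4: successors {1, 3, 4, 5, 6, 7, 8}; Box Diamond not q there: 1:F, 3:F, 4:F, 5:T, 6:F, 7:F, 8:F. ✗
5: successors {7, 8}; Box Diamond not q there: 7:F, 8:F. ✗
6: successors {1, 2, 4, 5, 6, 7}; Box Diamond not q there: 1:F, 2:F, 4:F, 5:T, 6:F, 7:F. ✗
7: successors {1, 3, 4, 5, 6, 7, 8}; Box Diamond not q there: 1:F, 3:F, 4:F, 5:T, 6:F, 7:F, 8:F. ✗
8: successors {2, 3, 4, 6, 7, 8}; Box Diamond not q there: 2:F, 3:F, 4:F, 6:F, 7:F, 8:F. ✗
Satisfying worlds: ∅.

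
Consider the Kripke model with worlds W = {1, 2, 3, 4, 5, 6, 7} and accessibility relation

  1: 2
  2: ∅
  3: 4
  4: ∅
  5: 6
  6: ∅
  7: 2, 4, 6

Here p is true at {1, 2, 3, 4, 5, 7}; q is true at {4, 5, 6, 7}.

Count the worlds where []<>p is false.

4

1: successors {2}; <>p there: 2:F. ✗
2: no successors, so []<>p holds vacuously. ✓
3: successors {4}; <>p there: 4:F. ✗
4: no successors, so []<>p holds vacuously. ✓
5: successors {6}; <>p there: 6:F. ✗
6: no successors, so []<>p holds vacuously. ✓
7: successors {2, 4, 6}; <>p there: 2:F, 4:F, 6:F. ✗
Satisfying worlds: {2, 4, 6}.
So []<>p fails at the other 4 worlds.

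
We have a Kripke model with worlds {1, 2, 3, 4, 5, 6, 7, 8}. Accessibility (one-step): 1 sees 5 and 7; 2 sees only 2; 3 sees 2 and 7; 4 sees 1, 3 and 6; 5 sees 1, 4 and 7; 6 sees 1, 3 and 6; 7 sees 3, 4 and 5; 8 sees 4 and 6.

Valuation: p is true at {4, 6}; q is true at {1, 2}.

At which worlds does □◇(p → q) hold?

1: successors {5, 7}; ◇(p → q) there: 5:T, 7:T. ✓
2: successors {2}; ◇(p → q) there: 2:T. ✓
3: successors {2, 7}; ◇(p → q) there: 2:T, 7:T. ✓
4: successors {1, 3, 6}; ◇(p → q) there: 1:T, 3:T, 6:T. ✓
5: successors {1, 4, 7}; ◇(p → q) there: 1:T, 4:T, 7:T. ✓
6: successors {1, 3, 6}; ◇(p → q) there: 1:T, 3:T, 6:T. ✓
7: successors {3, 4, 5}; ◇(p → q) there: 3:T, 4:T, 5:T. ✓
8: successors {4, 6}; ◇(p → q) there: 4:T, 6:T. ✓

{1, 2, 3, 4, 5, 6, 7, 8}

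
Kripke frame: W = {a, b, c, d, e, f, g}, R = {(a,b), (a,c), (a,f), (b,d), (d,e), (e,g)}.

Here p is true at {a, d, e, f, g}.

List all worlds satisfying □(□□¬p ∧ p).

a: successors {b, c, f}; □□¬p ∧ p there: b:F, c:F, f:T. ✗
b: successors {d}; □□¬p ∧ p there: d:F. ✗
c: no successors, so □(□□¬p ∧ p) holds vacuously. ✓
d: successors {e}; □□¬p ∧ p there: e:T. ✓
e: successors {g}; □□¬p ∧ p there: g:T. ✓
f: no successors, so □(□□¬p ∧ p) holds vacuously. ✓
g: no successors, so □(□□¬p ∧ p) holds vacuously. ✓

{c, d, e, f, g}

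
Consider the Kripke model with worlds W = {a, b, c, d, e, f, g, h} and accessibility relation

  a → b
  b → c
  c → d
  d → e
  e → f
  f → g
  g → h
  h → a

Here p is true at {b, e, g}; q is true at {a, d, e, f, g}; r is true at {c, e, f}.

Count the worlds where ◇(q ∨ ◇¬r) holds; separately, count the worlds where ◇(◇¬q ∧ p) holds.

7 and 2

For ◇(q ∨ ◇¬r):
a: successors {b}; q ∨ ◇¬r there: b:F. ✗
b: successors {c}; q ∨ ◇¬r there: c:T. ✓
c: successors {d}; q ∨ ◇¬r there: d:T. ✓
d: successors {e}; q ∨ ◇¬r there: e:T. ✓
e: successors {f}; q ∨ ◇¬r there: f:T. ✓
f: successors {g}; q ∨ ◇¬r there: g:T. ✓
g: successors {h}; q ∨ ◇¬r there: h:T. ✓
h: successors {a}; q ∨ ◇¬r there: a:T. ✓
— 7 worlds.
For ◇(◇¬q ∧ p):
a: successors {b}; ◇¬q ∧ p there: b:T. ✓
b: successors {c}; ◇¬q ∧ p there: c:F. ✗
c: successors {d}; ◇¬q ∧ p there: d:F. ✗
d: successors {e}; ◇¬q ∧ p there: e:F. ✗
e: successors {f}; ◇¬q ∧ p there: f:F. ✗
f: successors {g}; ◇¬q ∧ p there: g:T. ✓
g: successors {h}; ◇¬q ∧ p there: h:F. ✗
h: successors {a}; ◇¬q ∧ p there: a:F. ✗
— 2 worlds.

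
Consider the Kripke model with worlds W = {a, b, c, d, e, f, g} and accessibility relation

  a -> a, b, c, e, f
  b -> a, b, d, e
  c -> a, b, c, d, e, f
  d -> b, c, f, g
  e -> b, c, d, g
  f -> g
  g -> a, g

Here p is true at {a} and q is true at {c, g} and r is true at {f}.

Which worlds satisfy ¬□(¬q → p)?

{a, b, c, d, e}

a: □(¬q → p) is F. ✓
b: □(¬q → p) is F. ✓
c: □(¬q → p) is F. ✓
d: □(¬q → p) is F. ✓
e: □(¬q → p) is F. ✓
f: □(¬q → p) is T. ✗
g: □(¬q → p) is T. ✗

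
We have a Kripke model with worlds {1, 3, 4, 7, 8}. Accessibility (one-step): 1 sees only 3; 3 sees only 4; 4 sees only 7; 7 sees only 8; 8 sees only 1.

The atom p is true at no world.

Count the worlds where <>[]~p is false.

0

1: successors {3}; []~p there: 3:T. ✓
3: successors {4}; []~p there: 4:T. ✓
4: successors {7}; []~p there: 7:T. ✓
7: successors {8}; []~p there: 8:T. ✓
8: successors {1}; []~p there: 1:T. ✓
Satisfying worlds: {1, 3, 4, 7, 8}.
So <>[]~p fails at the other 0 worlds.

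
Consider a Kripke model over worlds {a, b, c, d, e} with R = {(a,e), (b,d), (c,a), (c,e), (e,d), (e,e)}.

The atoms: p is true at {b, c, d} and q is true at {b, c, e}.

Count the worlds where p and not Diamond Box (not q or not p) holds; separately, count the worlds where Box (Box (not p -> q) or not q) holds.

For p and not Diamond Box (not q or not p):
a: p is F, not Diamond Box (not q or not p) is F. ✗
b: p is T, not Diamond Box (not q or not p) is F. ✗
c: p is T, not Diamond Box (not q or not p) is F. ✗
d: p is T, not Diamond Box (not q or not p) is T. ✓
e: p is F, not Diamond Box (not q or not p) is F. ✗
— 1 world.
For Box (Box (not p -> q) or not q):
a: successors {e}; Box (not p -> q) or not q there: e:T. ✓
b: successors {d}; Box (not p -> q) or not q there: d:T. ✓
c: successors {a, e}; Box (not p -> q) or not q there: a:T, e:T. ✓
d: no successors, so Box (Box (not p -> q) or not q) holds vacuously. ✓
e: successors {d, e}; Box (not p -> q) or not q there: d:T, e:T. ✓
— 5 worlds.

1 and 5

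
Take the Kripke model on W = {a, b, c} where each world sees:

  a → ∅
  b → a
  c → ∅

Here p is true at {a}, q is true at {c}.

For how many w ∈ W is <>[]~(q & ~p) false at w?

2

a: no successors, so <>[]~(q & ~p) fails. ✗
b: successors {a}; []~(q & ~p) there: a:T. ✓
c: no successors, so <>[]~(q & ~p) fails. ✗
Satisfying worlds: {b}.
So <>[]~(q & ~p) fails at the other 2 worlds.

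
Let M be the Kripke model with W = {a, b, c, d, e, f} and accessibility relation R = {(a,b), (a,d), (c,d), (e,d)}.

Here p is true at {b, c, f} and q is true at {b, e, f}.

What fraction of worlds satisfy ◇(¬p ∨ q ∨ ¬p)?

a: successors {b, d}; ¬p ∨ q ∨ ¬p there: b:T, d:T. ✓
b: no successors, so ◇(¬p ∨ q ∨ ¬p) fails. ✗
c: successors {d}; ¬p ∨ q ∨ ¬p there: d:T. ✓
d: no successors, so ◇(¬p ∨ q ∨ ¬p) fails. ✗
e: successors {d}; ¬p ∨ q ∨ ¬p there: d:T. ✓
f: no successors, so ◇(¬p ∨ q ∨ ¬p) fails. ✗
That's 3 of 6 worlds, so 3/6 = 1/2.

1/2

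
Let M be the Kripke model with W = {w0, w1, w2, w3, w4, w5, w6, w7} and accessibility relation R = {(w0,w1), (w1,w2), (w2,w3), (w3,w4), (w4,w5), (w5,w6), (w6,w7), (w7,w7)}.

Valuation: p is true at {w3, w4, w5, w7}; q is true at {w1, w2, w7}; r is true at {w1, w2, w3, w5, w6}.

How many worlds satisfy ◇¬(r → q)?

3

w0: successors {w1}; ¬(r → q) there: w1:F. ✗
w1: successors {w2}; ¬(r → q) there: w2:F. ✗
w2: successors {w3}; ¬(r → q) there: w3:T. ✓
w3: successors {w4}; ¬(r → q) there: w4:F. ✗
w4: successors {w5}; ¬(r → q) there: w5:T. ✓
w5: successors {w6}; ¬(r → q) there: w6:T. ✓
w6: successors {w7}; ¬(r → q) there: w7:F. ✗
w7: successors {w7}; ¬(r → q) there: w7:F. ✗
Satisfying worlds: {w2, w4, w5}.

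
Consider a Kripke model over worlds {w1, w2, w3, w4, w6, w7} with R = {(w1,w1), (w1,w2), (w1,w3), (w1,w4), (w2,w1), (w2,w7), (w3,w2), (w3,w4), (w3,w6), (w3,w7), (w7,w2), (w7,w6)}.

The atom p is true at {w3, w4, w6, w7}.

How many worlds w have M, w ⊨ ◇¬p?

4

w1: successors {w1, w2, w3, w4}; ¬p there: w1:T, w2:T, w3:F, w4:F. ✓
w2: successors {w1, w7}; ¬p there: w1:T, w7:F. ✓
w3: successors {w2, w4, w6, w7}; ¬p there: w2:T, w4:F, w6:F, w7:F. ✓
w4: no successors, so ◇¬p fails. ✗
w6: no successors, so ◇¬p fails. ✗
w7: successors {w2, w6}; ¬p there: w2:T, w6:F. ✓
Satisfying worlds: {w1, w2, w3, w7}.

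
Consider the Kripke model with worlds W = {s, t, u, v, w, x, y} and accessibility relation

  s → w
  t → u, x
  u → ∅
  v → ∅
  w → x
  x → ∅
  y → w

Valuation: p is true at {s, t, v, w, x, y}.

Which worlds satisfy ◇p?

s: successors {w}; p there: w:T. ✓
t: successors {u, x}; p there: u:F, x:T. ✓
u: no successors, so ◇p fails. ✗
v: no successors, so ◇p fails. ✗
w: successors {x}; p there: x:T. ✓
x: no successors, so ◇p fails. ✗
y: successors {w}; p there: w:T. ✓

{s, t, w, y}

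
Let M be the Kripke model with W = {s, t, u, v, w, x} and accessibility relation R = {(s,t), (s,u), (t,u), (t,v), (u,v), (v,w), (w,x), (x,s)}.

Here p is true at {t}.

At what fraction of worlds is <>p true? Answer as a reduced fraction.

1/6

s: successors {t, u}; p there: t:T, u:F. ✓
t: successors {u, v}; p there: u:F, v:F. ✗
u: successors {v}; p there: v:F. ✗
v: successors {w}; p there: w:F. ✗
w: successors {x}; p there: x:F. ✗
x: successors {s}; p there: s:F. ✗
That's 1 of 6 worlds, so 1/6.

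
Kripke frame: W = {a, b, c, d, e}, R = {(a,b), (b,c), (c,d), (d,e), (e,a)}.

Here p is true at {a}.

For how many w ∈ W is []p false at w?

a: successors {b}; p there: b:F. ✗
b: successors {c}; p there: c:F. ✗
c: successors {d}; p there: d:F. ✗
d: successors {e}; p there: e:F. ✗
e: successors {a}; p there: a:T. ✓
Satisfying worlds: {e}.
So []p fails at the other 4 worlds.

4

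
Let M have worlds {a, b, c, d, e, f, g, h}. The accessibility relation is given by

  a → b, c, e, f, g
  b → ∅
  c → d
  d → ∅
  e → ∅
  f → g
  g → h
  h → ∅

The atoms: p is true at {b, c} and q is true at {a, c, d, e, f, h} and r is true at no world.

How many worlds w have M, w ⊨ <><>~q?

a: successors {b, c, e, f, g}; <>~q there: b:F, c:F, e:F, f:T, g:F. ✓
b: no successors, so <><>~q fails. ✗
c: successors {d}; <>~q there: d:F. ✗
d: no successors, so <><>~q fails. ✗
e: no successors, so <><>~q fails. ✗
f: successors {g}; <>~q there: g:F. ✗
g: successors {h}; <>~q there: h:F. ✗
h: no successors, so <><>~q fails. ✗
Satisfying worlds: {a}.

1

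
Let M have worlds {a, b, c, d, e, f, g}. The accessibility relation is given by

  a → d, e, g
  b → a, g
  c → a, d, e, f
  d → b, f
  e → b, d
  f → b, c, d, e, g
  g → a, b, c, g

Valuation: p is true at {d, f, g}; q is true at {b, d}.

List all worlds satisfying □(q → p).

a: successors {d, e, g}; q → p there: d:T, e:T, g:T. ✓
b: successors {a, g}; q → p there: a:T, g:T. ✓
c: successors {a, d, e, f}; q → p there: a:T, d:T, e:T, f:T. ✓
d: successors {b, f}; q → p there: b:F, f:T. ✗
e: successors {b, d}; q → p there: b:F, d:T. ✗
f: successors {b, c, d, e, g}; q → p there: b:F, c:T, d:T, e:T, g:T. ✗
g: successors {a, b, c, g}; q → p there: a:T, b:F, c:T, g:T. ✗

{a, b, c}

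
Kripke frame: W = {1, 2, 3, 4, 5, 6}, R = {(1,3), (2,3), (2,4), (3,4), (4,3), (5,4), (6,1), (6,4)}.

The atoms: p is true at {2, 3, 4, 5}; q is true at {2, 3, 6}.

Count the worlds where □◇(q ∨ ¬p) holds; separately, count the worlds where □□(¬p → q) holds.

For □◇(q ∨ ¬p):
1: successors {3}; ◇(q ∨ ¬p) there: 3:F. ✗
2: successors {3, 4}; ◇(q ∨ ¬p) there: 3:F, 4:T. ✗
3: successors {4}; ◇(q ∨ ¬p) there: 4:T. ✓
4: successors {3}; ◇(q ∨ ¬p) there: 3:F. ✗
5: successors {4}; ◇(q ∨ ¬p) there: 4:T. ✓
6: successors {1, 4}; ◇(q ∨ ¬p) there: 1:T, 4:T. ✓
— 3 worlds.
For □□(¬p → q):
1: successors {3}; □(¬p → q) there: 3:T. ✓
2: successors {3, 4}; □(¬p → q) there: 3:T, 4:T. ✓
3: successors {4}; □(¬p → q) there: 4:T. ✓
4: successors {3}; □(¬p → q) there: 3:T. ✓
5: successors {4}; □(¬p → q) there: 4:T. ✓
6: successors {1, 4}; □(¬p → q) there: 1:T, 4:T. ✓
— 6 worlds.

3 and 6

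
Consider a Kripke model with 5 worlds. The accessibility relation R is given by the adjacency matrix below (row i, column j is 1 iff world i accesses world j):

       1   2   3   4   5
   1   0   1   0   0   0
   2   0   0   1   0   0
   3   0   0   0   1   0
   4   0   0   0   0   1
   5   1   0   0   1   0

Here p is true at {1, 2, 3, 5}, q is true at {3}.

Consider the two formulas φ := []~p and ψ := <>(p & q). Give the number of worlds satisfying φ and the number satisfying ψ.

For []~p:
1: successors {2}; ~p there: 2:F. ✗
2: successors {3}; ~p there: 3:F. ✗
3: successors {4}; ~p there: 4:T. ✓
4: successors {5}; ~p there: 5:F. ✗
5: successors {1, 4}; ~p there: 1:F, 4:T. ✗
— 1 world.
For <>(p & q):
1: successors {2}; p & q there: 2:F. ✗
2: successors {3}; p & q there: 3:T. ✓
3: successors {4}; p & q there: 4:F. ✗
4: successors {5}; p & q there: 5:F. ✗
5: successors {1, 4}; p & q there: 1:F, 4:F. ✗
— 1 world.

1 and 1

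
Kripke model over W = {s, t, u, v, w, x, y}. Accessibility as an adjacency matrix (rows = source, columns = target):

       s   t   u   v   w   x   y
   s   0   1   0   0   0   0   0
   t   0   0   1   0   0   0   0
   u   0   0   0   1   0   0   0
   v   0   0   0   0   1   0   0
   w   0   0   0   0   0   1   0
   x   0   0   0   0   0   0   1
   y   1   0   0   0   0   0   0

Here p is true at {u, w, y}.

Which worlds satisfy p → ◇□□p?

{s, t, v, x, y}

s: p is F, ◇□□p is F. ✓
t: p is F, ◇□□p is T. ✓
u: p is T, ◇□□p is F. ✗
v: p is F, ◇□□p is T. ✓
w: p is T, ◇□□p is F. ✗
x: p is F, ◇□□p is F. ✓
y: p is T, ◇□□p is T. ✓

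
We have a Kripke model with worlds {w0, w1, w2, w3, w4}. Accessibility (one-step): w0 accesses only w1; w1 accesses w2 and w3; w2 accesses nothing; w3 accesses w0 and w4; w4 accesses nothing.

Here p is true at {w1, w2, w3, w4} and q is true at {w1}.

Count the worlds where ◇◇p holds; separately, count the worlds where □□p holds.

For ◇◇p:
w0: successors {w1}; ◇p there: w1:T. ✓
w1: successors {w2, w3}; ◇p there: w2:F, w3:T. ✓
w2: no successors, so ◇◇p fails. ✗
w3: successors {w0, w4}; ◇p there: w0:T, w4:F. ✓
w4: no successors, so ◇◇p fails. ✗
— 3 worlds.
For □□p:
w0: successors {w1}; □p there: w1:T. ✓
w1: successors {w2, w3}; □p there: w2:T, w3:F. ✗
w2: no successors, so □□p holds vacuously. ✓
w3: successors {w0, w4}; □p there: w0:T, w4:T. ✓
w4: no successors, so □□p holds vacuously. ✓
— 4 worlds.

3 and 4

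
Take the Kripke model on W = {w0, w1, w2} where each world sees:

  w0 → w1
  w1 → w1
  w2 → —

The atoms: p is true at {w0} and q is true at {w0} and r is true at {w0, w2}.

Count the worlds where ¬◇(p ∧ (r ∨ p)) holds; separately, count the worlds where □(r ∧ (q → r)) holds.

For ¬◇(p ∧ (r ∨ p)):
w0: ◇(p ∧ (r ∨ p)) is F. ✓
w1: ◇(p ∧ (r ∨ p)) is F. ✓
w2: ◇(p ∧ (r ∨ p)) is F. ✓
— 3 worlds.
For □(r ∧ (q → r)):
w0: successors {w1}; r ∧ (q → r) there: w1:F. ✗
w1: successors {w1}; r ∧ (q → r) there: w1:F. ✗
w2: no successors, so □(r ∧ (q → r)) holds vacuously. ✓
— 1 world.

3 and 1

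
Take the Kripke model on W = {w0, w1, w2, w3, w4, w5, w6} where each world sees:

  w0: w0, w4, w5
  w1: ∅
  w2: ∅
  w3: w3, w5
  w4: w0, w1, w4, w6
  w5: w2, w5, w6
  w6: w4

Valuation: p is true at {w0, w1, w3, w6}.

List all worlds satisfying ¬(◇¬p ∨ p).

w0: ◇¬p ∨ p is T. ✗
w1: ◇¬p ∨ p is T. ✗
w2: ◇¬p ∨ p is F. ✓
w3: ◇¬p ∨ p is T. ✗
w4: ◇¬p ∨ p is T. ✗
w5: ◇¬p ∨ p is T. ✗
w6: ◇¬p ∨ p is T. ✗

{w2}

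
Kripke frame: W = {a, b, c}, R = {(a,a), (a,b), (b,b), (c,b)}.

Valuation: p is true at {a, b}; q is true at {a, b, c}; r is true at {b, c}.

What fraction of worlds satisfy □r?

2/3

a: successors {a, b}; r there: a:F, b:T. ✗
b: successors {b}; r there: b:T. ✓
c: successors {b}; r there: b:T. ✓
That's 2 of 3 worlds, so 2/3.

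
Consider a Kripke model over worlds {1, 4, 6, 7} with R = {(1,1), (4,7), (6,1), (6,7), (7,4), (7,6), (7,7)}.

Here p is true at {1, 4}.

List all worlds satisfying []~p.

1: successors {1}; ~p there: 1:F. ✗
4: successors {7}; ~p there: 7:T. ✓
6: successors {1, 7}; ~p there: 1:F, 7:T. ✗
7: successors {4, 6, 7}; ~p there: 4:F, 6:T, 7:T. ✗

{4}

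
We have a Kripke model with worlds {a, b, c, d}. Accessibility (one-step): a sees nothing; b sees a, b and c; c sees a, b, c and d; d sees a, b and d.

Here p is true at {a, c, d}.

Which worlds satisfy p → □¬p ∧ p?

{a, b}

a: p is T, □¬p ∧ p is T. ✓
b: p is F, □¬p ∧ p is F. ✓
c: p is T, □¬p ∧ p is F. ✗
d: p is T, □¬p ∧ p is F. ✗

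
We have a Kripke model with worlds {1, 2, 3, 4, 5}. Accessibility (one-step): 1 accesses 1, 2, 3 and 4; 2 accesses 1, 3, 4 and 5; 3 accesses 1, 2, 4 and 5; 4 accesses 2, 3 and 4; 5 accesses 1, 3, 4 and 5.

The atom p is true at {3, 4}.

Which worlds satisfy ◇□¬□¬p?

{1, 2, 3, 4, 5}

1: successors {1, 2, 3, 4}; □¬□¬p there: 1:T, 2:T, 3:T, 4:T. ✓
2: successors {1, 3, 4, 5}; □¬□¬p there: 1:T, 3:T, 4:T, 5:T. ✓
3: successors {1, 2, 4, 5}; □¬□¬p there: 1:T, 2:T, 4:T, 5:T. ✓
4: successors {2, 3, 4}; □¬□¬p there: 2:T, 3:T, 4:T. ✓
5: successors {1, 3, 4, 5}; □¬□¬p there: 1:T, 3:T, 4:T, 5:T. ✓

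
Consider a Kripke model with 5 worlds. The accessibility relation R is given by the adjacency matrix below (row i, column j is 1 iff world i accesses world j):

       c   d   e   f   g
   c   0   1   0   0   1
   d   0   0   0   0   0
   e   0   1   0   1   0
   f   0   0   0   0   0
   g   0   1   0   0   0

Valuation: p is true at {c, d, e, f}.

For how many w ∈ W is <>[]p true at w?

3

c: successors {d, g}; []p there: d:T, g:T. ✓
d: no successors, so <>[]p fails. ✗
e: successors {d, f}; []p there: d:T, f:T. ✓
f: no successors, so <>[]p fails. ✗
g: successors {d}; []p there: d:T. ✓
Satisfying worlds: {c, e, g}.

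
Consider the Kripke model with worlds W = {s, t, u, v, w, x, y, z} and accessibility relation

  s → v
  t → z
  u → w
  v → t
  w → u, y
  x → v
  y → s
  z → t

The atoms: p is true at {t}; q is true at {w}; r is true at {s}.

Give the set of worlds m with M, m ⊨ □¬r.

s: successors {v}; ¬r there: v:T. ✓
t: successors {z}; ¬r there: z:T. ✓
u: successors {w}; ¬r there: w:T. ✓
v: successors {t}; ¬r there: t:T. ✓
w: successors {u, y}; ¬r there: u:T, y:T. ✓
x: successors {v}; ¬r there: v:T. ✓
y: successors {s}; ¬r there: s:F. ✗
z: successors {t}; ¬r there: t:T. ✓

{s, t, u, v, w, x, z}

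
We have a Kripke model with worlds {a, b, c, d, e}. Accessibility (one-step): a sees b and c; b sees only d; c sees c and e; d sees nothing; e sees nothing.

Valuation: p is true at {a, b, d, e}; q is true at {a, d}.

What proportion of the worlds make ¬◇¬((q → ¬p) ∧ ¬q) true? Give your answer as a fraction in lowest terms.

4/5

a: ◇¬((q → ¬p) ∧ ¬q) is F. ✓
b: ◇¬((q → ¬p) ∧ ¬q) is T. ✗
c: ◇¬((q → ¬p) ∧ ¬q) is F. ✓
d: ◇¬((q → ¬p) ∧ ¬q) is F. ✓
e: ◇¬((q → ¬p) ∧ ¬q) is F. ✓
That's 4 of 5 worlds, so 4/5.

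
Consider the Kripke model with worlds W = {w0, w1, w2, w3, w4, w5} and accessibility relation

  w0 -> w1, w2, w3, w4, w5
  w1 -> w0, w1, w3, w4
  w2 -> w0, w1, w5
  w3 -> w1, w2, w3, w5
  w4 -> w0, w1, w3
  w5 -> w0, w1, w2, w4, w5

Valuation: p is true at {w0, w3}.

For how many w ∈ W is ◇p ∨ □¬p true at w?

w0: ◇p is T, □¬p is F. ✓
w1: ◇p is T, □¬p is F. ✓
w2: ◇p is T, □¬p is F. ✓
w3: ◇p is T, □¬p is F. ✓
w4: ◇p is T, □¬p is F. ✓
w5: ◇p is T, □¬p is F. ✓
Satisfying worlds: {w0, w1, w2, w3, w4, w5}.

6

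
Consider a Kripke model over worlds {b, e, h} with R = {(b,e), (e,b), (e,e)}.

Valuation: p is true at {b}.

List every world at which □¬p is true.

b: successors {e}; ¬p there: e:T. ✓
e: successors {b, e}; ¬p there: b:F, e:T. ✗
h: no successors, so □¬p holds vacuously. ✓

{b, h}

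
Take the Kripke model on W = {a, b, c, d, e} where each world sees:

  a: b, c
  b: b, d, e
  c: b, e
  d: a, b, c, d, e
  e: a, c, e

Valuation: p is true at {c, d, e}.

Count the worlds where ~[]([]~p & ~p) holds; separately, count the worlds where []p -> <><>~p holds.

For ~[]([]~p & ~p):
a: []([]~p & ~p) is F. ✓
b: []([]~p & ~p) is F. ✓
c: []([]~p & ~p) is F. ✓
d: []([]~p & ~p) is F. ✓
e: []([]~p & ~p) is F. ✓
— 5 worlds.
For []p -> <><>~p:
a: []p is F, <><>~p is T. ✓
b: []p is F, <><>~p is T. ✓
c: []p is F, <><>~p is T. ✓
d: []p is F, <><>~p is T. ✓
e: []p is F, <><>~p is T. ✓
— 5 worlds.

5 and 5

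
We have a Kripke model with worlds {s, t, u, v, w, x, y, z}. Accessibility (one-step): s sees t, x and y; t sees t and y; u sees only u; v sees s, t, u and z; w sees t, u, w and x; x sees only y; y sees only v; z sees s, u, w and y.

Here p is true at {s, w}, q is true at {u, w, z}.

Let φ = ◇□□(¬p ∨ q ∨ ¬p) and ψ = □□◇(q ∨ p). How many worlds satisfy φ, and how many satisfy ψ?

For ◇□□(¬p ∨ q ∨ ¬p):
s: successors {t, x, y}; □□(¬p ∨ q ∨ ¬p) there: t:T, x:T, y:F. ✓
t: successors {t, y}; □□(¬p ∨ q ∨ ¬p) there: t:T, y:F. ✓
u: successors {u}; □□(¬p ∨ q ∨ ¬p) there: u:T. ✓
v: successors {s, t, u, z}; □□(¬p ∨ q ∨ ¬p) there: s:T, t:T, u:T, z:T. ✓
w: successors {t, u, w, x}; □□(¬p ∨ q ∨ ¬p) there: t:T, u:T, w:T, x:T. ✓
x: successors {y}; □□(¬p ∨ q ∨ ¬p) there: y:F. ✗
y: successors {v}; □□(¬p ∨ q ∨ ¬p) there: v:F. ✗
z: successors {s, u, w, y}; □□(¬p ∨ q ∨ ¬p) there: s:T, u:T, w:T, y:F. ✓
— 6 worlds.
For □□◇(q ∨ p):
s: successors {t, x, y}; □◇(q ∨ p) there: t:F, x:F, y:T. ✗
t: successors {t, y}; □◇(q ∨ p) there: t:F, y:T. ✗
u: successors {u}; □◇(q ∨ p) there: u:T. ✓
v: successors {s, t, u, z}; □◇(q ∨ p) there: s:F, t:F, u:T, z:F. ✗
w: successors {t, u, w, x}; □◇(q ∨ p) there: t:F, u:T, w:F, x:F. ✗
x: successors {y}; □◇(q ∨ p) there: y:T. ✓
y: successors {v}; □◇(q ∨ p) there: v:F. ✗
z: successors {s, u, w, y}; □◇(q ∨ p) there: s:F, u:T, w:F, y:T. ✗
— 2 worlds.

6 and 2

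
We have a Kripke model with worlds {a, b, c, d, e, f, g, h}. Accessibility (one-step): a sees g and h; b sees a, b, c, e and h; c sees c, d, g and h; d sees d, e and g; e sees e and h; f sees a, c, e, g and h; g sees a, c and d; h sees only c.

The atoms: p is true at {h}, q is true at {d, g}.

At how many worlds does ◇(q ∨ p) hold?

7

a: successors {g, h}; q ∨ p there: g:T, h:T. ✓
b: successors {a, b, c, e, h}; q ∨ p there: a:F, b:F, c:F, e:F, h:T. ✓
c: successors {c, d, g, h}; q ∨ p there: c:F, d:T, g:T, h:T. ✓
d: successors {d, e, g}; q ∨ p there: d:T, e:F, g:T. ✓
e: successors {e, h}; q ∨ p there: e:F, h:T. ✓
f: successors {a, c, e, g, h}; q ∨ p there: a:F, c:F, e:F, g:T, h:T. ✓
g: successors {a, c, d}; q ∨ p there: a:F, c:F, d:T. ✓
h: successors {c}; q ∨ p there: c:F. ✗
Satisfying worlds: {a, b, c, d, e, f, g}.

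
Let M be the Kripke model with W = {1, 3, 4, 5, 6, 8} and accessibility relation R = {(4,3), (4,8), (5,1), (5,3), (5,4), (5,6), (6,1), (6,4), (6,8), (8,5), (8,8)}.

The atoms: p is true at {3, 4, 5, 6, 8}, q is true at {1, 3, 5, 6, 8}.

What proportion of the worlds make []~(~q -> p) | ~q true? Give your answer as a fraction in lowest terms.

1: []~(~q -> p) is T, ~q is F. ✓
3: []~(~q -> p) is T, ~q is F. ✓
4: []~(~q -> p) is F, ~q is T. ✓
5: []~(~q -> p) is F, ~q is F. ✗
6: []~(~q -> p) is F, ~q is F. ✗
8: []~(~q -> p) is F, ~q is F. ✗
That's 3 of 6 worlds, so 3/6 = 1/2.

1/2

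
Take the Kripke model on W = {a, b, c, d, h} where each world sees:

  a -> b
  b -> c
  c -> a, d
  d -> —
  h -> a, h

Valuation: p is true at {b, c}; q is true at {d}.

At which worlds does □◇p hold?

a: successors {b}; ◇p there: b:T. ✓
b: successors {c}; ◇p there: c:F. ✗
c: successors {a, d}; ◇p there: a:T, d:F. ✗
d: no successors, so □◇p holds vacuously. ✓
h: successors {a, h}; ◇p there: a:T, h:F. ✗

{a, d}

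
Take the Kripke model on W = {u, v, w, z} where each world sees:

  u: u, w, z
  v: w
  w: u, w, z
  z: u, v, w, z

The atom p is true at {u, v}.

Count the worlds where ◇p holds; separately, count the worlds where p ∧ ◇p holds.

For ◇p:
u: successors {u, w, z}; p there: u:T, w:F, z:F. ✓
v: successors {w}; p there: w:F. ✗
w: successors {u, w, z}; p there: u:T, w:F, z:F. ✓
z: successors {u, v, w, z}; p there: u:T, v:T, w:F, z:F. ✓
— 3 worlds.
For p ∧ ◇p:
u: p is T, ◇p is T. ✓
v: p is T, ◇p is F. ✗
w: p is F, ◇p is T. ✗
z: p is F, ◇p is T. ✗
— 1 world.

3 and 1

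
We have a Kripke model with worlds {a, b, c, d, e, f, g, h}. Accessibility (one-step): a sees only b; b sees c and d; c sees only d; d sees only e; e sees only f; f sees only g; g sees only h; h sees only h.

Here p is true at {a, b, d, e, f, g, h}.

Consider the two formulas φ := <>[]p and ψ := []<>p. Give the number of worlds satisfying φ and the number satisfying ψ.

For <>[]p:
a: successors {b}; []p there: b:F. ✗
b: successors {c, d}; []p there: c:T, d:T. ✓
c: successors {d}; []p there: d:T. ✓
d: successors {e}; []p there: e:T. ✓
e: successors {f}; []p there: f:T. ✓
f: successors {g}; []p there: g:T. ✓
g: successors {h}; []p there: h:T. ✓
h: successors {h}; []p there: h:T. ✓
— 7 worlds.
For []<>p:
a: successors {b}; <>p there: b:T. ✓
b: successors {c, d}; <>p there: c:T, d:T. ✓
c: successors {d}; <>p there: d:T. ✓
d: successors {e}; <>p there: e:T. ✓
e: successors {f}; <>p there: f:T. ✓
f: successors {g}; <>p there: g:T. ✓
g: successors {h}; <>p there: h:T. ✓
h: successors {h}; <>p there: h:T. ✓
— 8 worlds.

7 and 8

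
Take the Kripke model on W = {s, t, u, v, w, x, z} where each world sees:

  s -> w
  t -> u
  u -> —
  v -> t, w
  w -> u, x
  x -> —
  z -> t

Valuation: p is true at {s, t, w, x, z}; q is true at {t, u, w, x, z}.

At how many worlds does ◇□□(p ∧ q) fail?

2

s: successors {w}; □□(p ∧ q) there: w:T. ✓
t: successors {u}; □□(p ∧ q) there: u:T. ✓
u: no successors, so ◇□□(p ∧ q) fails. ✗
v: successors {t, w}; □□(p ∧ q) there: t:T, w:T. ✓
w: successors {u, x}; □□(p ∧ q) there: u:T, x:T. ✓
x: no successors, so ◇□□(p ∧ q) fails. ✗
z: successors {t}; □□(p ∧ q) there: t:T. ✓
Satisfying worlds: {s, t, v, w, z}.
So ◇□□(p ∧ q) fails at the other 2 worlds.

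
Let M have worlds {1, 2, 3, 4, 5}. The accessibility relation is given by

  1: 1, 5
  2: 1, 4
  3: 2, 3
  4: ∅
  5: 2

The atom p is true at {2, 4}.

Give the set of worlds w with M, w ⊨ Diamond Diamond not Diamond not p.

1: successors {1, 5}; Diamond not Diamond not p there: 1:T, 5:F. ✓
2: successors {1, 4}; Diamond not Diamond not p there: 1:T, 4:F. ✓
3: successors {2, 3}; Diamond not Diamond not p there: 2:T, 3:F. ✓
4: no successors, so Diamond Diamond not Diamond not p fails. ✗
5: successors {2}; Diamond not Diamond not p there: 2:T. ✓

{1, 2, 3, 5}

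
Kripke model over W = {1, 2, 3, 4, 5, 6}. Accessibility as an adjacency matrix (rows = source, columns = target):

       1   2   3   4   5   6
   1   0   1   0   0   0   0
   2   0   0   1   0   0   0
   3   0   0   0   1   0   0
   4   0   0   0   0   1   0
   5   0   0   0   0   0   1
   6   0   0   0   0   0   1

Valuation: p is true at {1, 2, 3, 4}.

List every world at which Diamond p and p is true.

1: Diamond p is T, p is T. ✓
2: Diamond p is T, p is T. ✓
3: Diamond p is T, p is T. ✓
4: Diamond p is F, p is T. ✗
5: Diamond p is F, p is F. ✗
6: Diamond p is F, p is F. ✗

{1, 2, 3}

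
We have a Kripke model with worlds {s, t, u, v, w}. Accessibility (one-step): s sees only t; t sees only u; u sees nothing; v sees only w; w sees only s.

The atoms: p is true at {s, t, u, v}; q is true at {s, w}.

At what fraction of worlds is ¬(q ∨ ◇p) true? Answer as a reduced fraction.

2/5

s: q ∨ ◇p is T. ✗
t: q ∨ ◇p is T. ✗
u: q ∨ ◇p is F. ✓
v: q ∨ ◇p is F. ✓
w: q ∨ ◇p is T. ✗
That's 2 of 5 worlds, so 2/5.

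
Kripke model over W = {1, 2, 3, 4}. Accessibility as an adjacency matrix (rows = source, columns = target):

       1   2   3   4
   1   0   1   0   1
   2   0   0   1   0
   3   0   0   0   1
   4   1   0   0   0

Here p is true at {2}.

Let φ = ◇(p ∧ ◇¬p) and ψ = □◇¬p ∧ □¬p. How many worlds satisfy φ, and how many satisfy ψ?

For ◇(p ∧ ◇¬p):
1: successors {2, 4}; p ∧ ◇¬p there: 2:T, 4:F. ✓
2: successors {3}; p ∧ ◇¬p there: 3:F. ✗
3: successors {4}; p ∧ ◇¬p there: 4:F. ✗
4: successors {1}; p ∧ ◇¬p there: 1:F. ✗
— 1 world.
For □◇¬p ∧ □¬p:
1: □◇¬p is T, □¬p is F. ✗
2: □◇¬p is T, □¬p is T. ✓
3: □◇¬p is T, □¬p is T. ✓
4: □◇¬p is T, □¬p is T. ✓
— 3 worlds.

1 and 3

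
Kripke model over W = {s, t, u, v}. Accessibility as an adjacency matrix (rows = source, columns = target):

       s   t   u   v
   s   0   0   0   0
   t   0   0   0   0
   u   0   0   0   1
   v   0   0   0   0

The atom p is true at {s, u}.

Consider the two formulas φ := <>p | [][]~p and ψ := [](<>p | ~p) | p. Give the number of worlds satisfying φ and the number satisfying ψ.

4 and 4

For <>p | [][]~p:
s: <>p is F, [][]~p is T. ✓
t: <>p is F, [][]~p is T. ✓
u: <>p is F, [][]~p is T. ✓
v: <>p is F, [][]~p is T. ✓
— 4 worlds.
For [](<>p | ~p) | p:
s: [](<>p | ~p) is T, p is T. ✓
t: [](<>p | ~p) is T, p is F. ✓
u: [](<>p | ~p) is T, p is T. ✓
v: [](<>p | ~p) is T, p is F. ✓
— 4 worlds.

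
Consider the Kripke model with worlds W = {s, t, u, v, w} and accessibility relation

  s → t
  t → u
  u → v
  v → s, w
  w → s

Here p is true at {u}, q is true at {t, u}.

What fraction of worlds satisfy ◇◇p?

1/5

s: successors {t}; ◇p there: t:T. ✓
t: successors {u}; ◇p there: u:F. ✗
u: successors {v}; ◇p there: v:F. ✗
v: successors {s, w}; ◇p there: s:F, w:F. ✗
w: successors {s}; ◇p there: s:F. ✗
That's 1 of 5 worlds, so 1/5.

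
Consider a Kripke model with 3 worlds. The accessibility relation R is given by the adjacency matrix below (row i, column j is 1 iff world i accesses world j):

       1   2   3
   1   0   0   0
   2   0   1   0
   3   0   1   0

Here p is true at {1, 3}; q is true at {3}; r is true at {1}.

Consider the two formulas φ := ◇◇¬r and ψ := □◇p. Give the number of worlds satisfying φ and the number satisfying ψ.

2 and 1

For ◇◇¬r:
1: no successors, so ◇◇¬r fails. ✗
2: successors {2}; ◇¬r there: 2:T. ✓
3: successors {2}; ◇¬r there: 2:T. ✓
— 2 worlds.
For □◇p:
1: no successors, so □◇p holds vacuously. ✓
2: successors {2}; ◇p there: 2:F. ✗
3: successors {2}; ◇p there: 2:F. ✗
— 1 world.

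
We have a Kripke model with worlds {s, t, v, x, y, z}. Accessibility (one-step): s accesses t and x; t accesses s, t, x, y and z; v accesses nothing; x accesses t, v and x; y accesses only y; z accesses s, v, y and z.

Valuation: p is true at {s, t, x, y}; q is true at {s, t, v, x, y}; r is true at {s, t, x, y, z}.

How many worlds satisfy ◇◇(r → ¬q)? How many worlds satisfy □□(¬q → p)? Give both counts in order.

For ◇◇(r → ¬q):
s: successors {t, x}; ◇(r → ¬q) there: t:T, x:T. ✓
t: successors {s, t, x, y, z}; ◇(r → ¬q) there: s:F, t:T, x:T, y:F, z:T. ✓
v: no successors, so ◇◇(r → ¬q) fails. ✗
x: successors {t, v, x}; ◇(r → ¬q) there: t:T, v:F, x:T. ✓
y: successors {y}; ◇(r → ¬q) there: y:F. ✗
z: successors {s, v, y, z}; ◇(r → ¬q) there: s:F, v:F, y:F, z:T. ✓
— 4 worlds.
For □□(¬q → p):
s: successors {t, x}; □(¬q → p) there: t:F, x:T. ✗
t: successors {s, t, x, y, z}; □(¬q → p) there: s:T, t:F, x:T, y:T, z:F. ✗
v: no successors, so □□(¬q → p) holds vacuously. ✓
x: successors {t, v, x}; □(¬q → p) there: t:F, v:T, x:T. ✗
y: successors {y}; □(¬q → p) there: y:T. ✓
z: successors {s, v, y, z}; □(¬q → p) there: s:T, v:T, y:T, z:F. ✗
— 2 worlds.

4 and 2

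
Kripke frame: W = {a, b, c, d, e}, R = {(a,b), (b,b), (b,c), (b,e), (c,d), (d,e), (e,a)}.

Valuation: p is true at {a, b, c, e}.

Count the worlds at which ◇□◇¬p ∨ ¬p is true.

a: ◇□◇¬p is F, ¬p is F. ✗
b: ◇□◇¬p is F, ¬p is F. ✗
c: ◇□◇¬p is F, ¬p is F. ✗
d: ◇□◇¬p is F, ¬p is T. ✓
e: ◇□◇¬p is F, ¬p is F. ✗
Satisfying worlds: {d}.

1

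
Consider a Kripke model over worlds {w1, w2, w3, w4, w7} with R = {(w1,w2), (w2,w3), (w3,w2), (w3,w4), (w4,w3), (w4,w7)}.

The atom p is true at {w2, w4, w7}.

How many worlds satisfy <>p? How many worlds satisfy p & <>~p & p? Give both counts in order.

3 and 2

For <>p:
w1: successors {w2}; p there: w2:T. ✓
w2: successors {w3}; p there: w3:F. ✗
w3: successors {w2, w4}; p there: w2:T, w4:T. ✓
w4: successors {w3, w7}; p there: w3:F, w7:T. ✓
w7: no successors, so <>p fails. ✗
— 3 worlds.
For p & <>~p & p:
w1: p is F, <>~p & p is F. ✗
w2: p is T, <>~p & p is T. ✓
w3: p is F, <>~p & p is F. ✗
w4: p is T, <>~p & p is T. ✓
w7: p is T, <>~p & p is F. ✗
— 2 worlds.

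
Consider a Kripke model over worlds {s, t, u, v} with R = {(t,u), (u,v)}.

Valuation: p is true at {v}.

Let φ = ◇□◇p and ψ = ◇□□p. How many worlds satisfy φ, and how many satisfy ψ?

1 and 2

For ◇□◇p:
s: no successors, so ◇□◇p fails. ✗
t: successors {u}; □◇p there: u:F. ✗
u: successors {v}; □◇p there: v:T. ✓
v: no successors, so ◇□◇p fails. ✗
— 1 world.
For ◇□□p:
s: no successors, so ◇□□p fails. ✗
t: successors {u}; □□p there: u:T. ✓
u: successors {v}; □□p there: v:T. ✓
v: no successors, so ◇□□p fails. ✗
— 2 worlds.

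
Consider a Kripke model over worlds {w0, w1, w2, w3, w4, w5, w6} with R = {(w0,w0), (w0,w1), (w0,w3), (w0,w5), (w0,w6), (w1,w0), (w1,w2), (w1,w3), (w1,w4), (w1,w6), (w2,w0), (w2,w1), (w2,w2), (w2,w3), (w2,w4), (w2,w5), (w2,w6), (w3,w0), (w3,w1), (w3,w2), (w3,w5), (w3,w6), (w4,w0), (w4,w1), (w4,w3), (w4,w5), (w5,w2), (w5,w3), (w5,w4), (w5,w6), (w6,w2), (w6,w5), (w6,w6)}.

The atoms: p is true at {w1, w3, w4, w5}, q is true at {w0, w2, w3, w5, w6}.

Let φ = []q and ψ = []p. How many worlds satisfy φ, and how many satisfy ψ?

For []q:
w0: successors {w0, w1, w3, w5, w6}; q there: w0:T, w1:F, w3:T, w5:T, w6:T. ✗
w1: successors {w0, w2, w3, w4, w6}; q there: w0:T, w2:T, w3:T, w4:F, w6:T. ✗
w2: successors {w0, w1, w2, w3, w4, w5, w6}; q there: w0:T, w1:F, w2:T, w3:T, w4:F, w5:T, w6:T. ✗
w3: successors {w0, w1, w2, w5, w6}; q there: w0:T, w1:F, w2:T, w5:T, w6:T. ✗
w4: successors {w0, w1, w3, w5}; q there: w0:T, w1:F, w3:T, w5:T. ✗
w5: successors {w2, w3, w4, w6}; q there: w2:T, w3:T, w4:F, w6:T. ✗
w6: successors {w2, w5, w6}; q there: w2:T, w5:T, w6:T. ✓
— 1 world.
For []p:
w0: successors {w0, w1, w3, w5, w6}; p there: w0:F, w1:T, w3:T, w5:T, w6:F. ✗
w1: successors {w0, w2, w3, w4, w6}; p there: w0:F, w2:F, w3:T, w4:T, w6:F. ✗
w2: successors {w0, w1, w2, w3, w4, w5, w6}; p there: w0:F, w1:T, w2:F, w3:T, w4:T, w5:T, w6:F. ✗
w3: successors {w0, w1, w2, w5, w6}; p there: w0:F, w1:T, w2:F, w5:T, w6:F. ✗
w4: successors {w0, w1, w3, w5}; p there: w0:F, w1:T, w3:T, w5:T. ✗
w5: successors {w2, w3, w4, w6}; p there: w2:F, w3:T, w4:T, w6:F. ✗
w6: successors {w2, w5, w6}; p there: w2:F, w5:T, w6:F. ✗
— 0 worlds.

1 and 0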